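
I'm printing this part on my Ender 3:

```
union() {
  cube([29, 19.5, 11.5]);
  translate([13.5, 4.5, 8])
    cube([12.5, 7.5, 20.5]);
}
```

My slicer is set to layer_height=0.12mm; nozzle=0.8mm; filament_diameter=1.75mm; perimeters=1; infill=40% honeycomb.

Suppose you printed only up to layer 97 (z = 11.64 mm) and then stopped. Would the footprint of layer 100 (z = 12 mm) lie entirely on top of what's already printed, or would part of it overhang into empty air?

Compare the two slices. At z = 11.64: the cube is absent (z outside [0, 11.5]); the cube at (13.5, 4.5) is present — its section is the full 12.5×7.5 rectangle (area 93.75 mm²); Merging all regions: only the 12.5×7.5 cube at (13.5, 4.5) is present, so the union is just that shape — area = 93.75 mm². At z = 12: the cube is absent (z outside [0, 11.5]); the 12.5×7.5 cube at (13.5, 4.5) contributes its full rectangle (area 93.75 mm²); Combining (union): only the 12.5×7.5 cube at (13.5, 4.5) is present, so the union is just that shape — area = 93.75 mm². Checking containment: the cross-section at z = 12 is a subset of the cross-section at z = 11.64.

entirely on top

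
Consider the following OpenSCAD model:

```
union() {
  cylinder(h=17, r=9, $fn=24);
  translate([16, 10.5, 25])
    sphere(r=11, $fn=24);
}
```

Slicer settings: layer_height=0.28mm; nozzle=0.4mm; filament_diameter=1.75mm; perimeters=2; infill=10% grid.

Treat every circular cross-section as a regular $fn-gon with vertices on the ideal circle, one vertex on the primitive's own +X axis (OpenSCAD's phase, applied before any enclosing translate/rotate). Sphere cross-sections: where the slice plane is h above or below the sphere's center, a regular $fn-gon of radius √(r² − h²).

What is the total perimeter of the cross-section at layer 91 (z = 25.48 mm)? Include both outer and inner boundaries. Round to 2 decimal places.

68.85 mm

At z = 25.48 mm: the cylinder does not reach this height (z outside [0, 17]); the r=11 sphere at (16, 10.5) slices to a regular 24-gon of circumradius 10.990 (√(r²−h²) with h=0.48 from center) (perimeter = 2·24·10.990·sin(180°/24) = 68.85 mm); Merging all regions: only the r=11 sphere at (16, 10.5) is present, so the union is just that shape — boundary = 68.85 mm. Overall, the cross-section is a single solid region. Total boundary length (outer) = 68.85 mm.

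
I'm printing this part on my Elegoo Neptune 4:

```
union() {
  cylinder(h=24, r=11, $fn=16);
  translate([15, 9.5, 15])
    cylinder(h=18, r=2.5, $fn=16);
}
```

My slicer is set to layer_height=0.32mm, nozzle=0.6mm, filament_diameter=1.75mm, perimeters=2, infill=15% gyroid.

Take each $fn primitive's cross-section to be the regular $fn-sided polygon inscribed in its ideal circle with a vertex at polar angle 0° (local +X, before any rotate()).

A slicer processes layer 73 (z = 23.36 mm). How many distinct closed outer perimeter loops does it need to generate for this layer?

2

At z = 23.36 mm: the cylinder: section is a regular 16-gon, circumradius r=11; the cylinder at (15, 9.5): section is a regular 16-gon, circumradius r=2.5; Taking the union: the 2 present regions are separate (no shared area or edge), so areas and boundary lengths simply add and each stays a separate island — 2 connected regions. The result has 2 disconnected regions.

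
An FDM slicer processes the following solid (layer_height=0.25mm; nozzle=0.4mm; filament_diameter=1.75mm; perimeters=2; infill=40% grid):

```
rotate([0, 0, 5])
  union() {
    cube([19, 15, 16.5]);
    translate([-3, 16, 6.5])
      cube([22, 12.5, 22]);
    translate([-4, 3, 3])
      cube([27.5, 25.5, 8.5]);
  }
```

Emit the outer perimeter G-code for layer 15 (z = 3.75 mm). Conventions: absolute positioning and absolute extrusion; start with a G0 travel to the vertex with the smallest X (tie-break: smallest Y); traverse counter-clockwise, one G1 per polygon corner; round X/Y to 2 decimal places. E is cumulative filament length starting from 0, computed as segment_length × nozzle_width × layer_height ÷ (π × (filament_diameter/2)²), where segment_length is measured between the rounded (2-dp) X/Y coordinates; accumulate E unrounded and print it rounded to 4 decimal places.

G0 X-6.47 Y28.04 Z3.75
G1 X-4.25 Y2.64 E1.0600
G1 X-0.26 Y2.99 E1.2266
G1 X0.00 Y0.00 E1.3513
G1 X18.93 Y1.66 E2.1414
G1 X18.67 Y4.64 E2.2657
G1 X23.15 Y5.04 E2.4527
G1 X20.93 Y30.44 E3.5128
G1 X-6.47 Y28.04 E4.6563

At z = 3.75 mm: the cube (footprint 19×15) is included at this height; the cube at (-3, 16) is absent (z outside [6.5, 28.5]); the cube at (-4, 3) (footprint 27.5×25.5) is included at this height; Combining (union): the regions partially overlap (shared area 228.00 mm²), so overlapping operands fuse into one piece — 1 connected region; (whole slice rotated 5° about Z — lengths, areas and connectivity unchanged). The outline is a single polygon with 8 vertices. Extrusion per mm of travel: 0.4 × 0.25 / (π × 0.875²) = 0.041575. Accumulating E over each segment gives final E = 4.6563.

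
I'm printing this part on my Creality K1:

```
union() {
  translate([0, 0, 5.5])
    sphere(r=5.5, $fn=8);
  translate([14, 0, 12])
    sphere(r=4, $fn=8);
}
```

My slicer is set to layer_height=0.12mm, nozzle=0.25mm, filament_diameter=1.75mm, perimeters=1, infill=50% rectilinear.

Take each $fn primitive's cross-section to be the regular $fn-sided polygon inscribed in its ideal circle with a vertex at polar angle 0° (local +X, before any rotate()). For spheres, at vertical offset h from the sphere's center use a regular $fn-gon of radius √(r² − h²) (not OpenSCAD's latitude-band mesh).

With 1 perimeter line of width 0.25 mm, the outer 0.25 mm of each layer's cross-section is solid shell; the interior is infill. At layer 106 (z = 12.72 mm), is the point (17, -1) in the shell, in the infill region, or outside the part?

infill

At z = 12.72 mm: the sphere is not intersected at this z (|z−center|=7.220 > r=5.5); the sphere at (14, 0): section is a regular 8-gon, circumradius = √(r²−h²) = √(4²−0.72²) = 3.935; Taking the union: only the r=4 sphere at (14, 0) is present, so the union is just that shape — 1 connected region. Overall, the cross-section is a single solid region. The nearest boundary edge runs (16.78, -2.78)→(17.93, 0.00); distance from the point to it = 0.48 mm. The point is inside the cross-section and 0.48 mm from the nearest boundary — more than the 0.25 mm shell width (1 × 0.25), so it's in the infill interior.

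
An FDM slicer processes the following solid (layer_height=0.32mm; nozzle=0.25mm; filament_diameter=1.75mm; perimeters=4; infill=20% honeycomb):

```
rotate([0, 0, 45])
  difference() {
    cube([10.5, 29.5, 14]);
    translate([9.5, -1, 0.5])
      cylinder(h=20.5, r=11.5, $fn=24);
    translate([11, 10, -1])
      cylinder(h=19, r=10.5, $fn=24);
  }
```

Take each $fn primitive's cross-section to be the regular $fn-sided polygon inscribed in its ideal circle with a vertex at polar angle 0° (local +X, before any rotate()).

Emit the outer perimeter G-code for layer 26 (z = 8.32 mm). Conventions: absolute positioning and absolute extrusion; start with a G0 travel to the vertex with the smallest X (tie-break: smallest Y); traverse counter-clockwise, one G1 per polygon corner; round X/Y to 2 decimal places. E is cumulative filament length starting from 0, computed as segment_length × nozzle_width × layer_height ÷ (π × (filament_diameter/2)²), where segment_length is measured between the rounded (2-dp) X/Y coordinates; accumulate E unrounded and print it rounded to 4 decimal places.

G0 X-20.86 Y20.86 Z8.32
G1 X-3.78 Y3.78 E0.8034
G1 X-4.01 Y5.54 E0.8624
G1 X-4.54 Y5.76 E0.8815
G1 X-6.72 Y7.42 E0.9726
G1 X-8.39 Y9.60 E1.0640
G1 X-9.44 Y12.13 E1.1551
G1 X-9.79 Y14.85 E1.2463
G1 X-9.44 Y17.57 E1.3375
G1 X-8.39 Y20.10 E1.4286
G1 X-7.02 Y21.87 E1.5031
G1 X-13.44 Y28.28 E1.8048
G1 X-20.86 Y20.86 E2.1538

At z = 8.32 mm: the cube is present — its section is the full 10.5×29.5 rectangle; the r=11.5 cylinder at (9.5, -1) gives a regular 24-gon of circumradius 11.5 (constant along its height); the r=10.5 cylinder at (11, 10) contributes a regular 24-gon of circumradius 10.5; Taking the first minus the rest: starting from the 10.5×29.5 cube, the r=11.5 cylinder at (9.5, -1) partially overlaps it — only the 95.25 mm² overlap (of its 410.75 mm²) is removed, clipping the outline; the r=10.5 cylinder at (11, 10) partially overlaps it — only the 87.01 mm² overlap (of its 342.42 mm²) is removed, clipping the outline — 1 connected region; (whole slice rotated 45° about Z — lengths, areas and connectivity unchanged). The outline is a single polygon with 12 vertices. Extrusion per mm of travel: 0.25 × 0.32 / (π × 0.875²) = 0.033260. Accumulating E over each segment gives final E = 2.1538.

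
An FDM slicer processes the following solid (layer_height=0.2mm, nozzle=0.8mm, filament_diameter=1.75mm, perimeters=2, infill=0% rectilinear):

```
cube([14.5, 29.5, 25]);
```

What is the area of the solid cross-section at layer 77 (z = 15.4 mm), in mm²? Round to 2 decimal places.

At z = 15.4 mm: the cube (footprint 14.5×29.5) is included at this height (area 427.75 mm²). Overall, the cross-section is a single solid region. Net area = 427.75 mm².

427.75 mm²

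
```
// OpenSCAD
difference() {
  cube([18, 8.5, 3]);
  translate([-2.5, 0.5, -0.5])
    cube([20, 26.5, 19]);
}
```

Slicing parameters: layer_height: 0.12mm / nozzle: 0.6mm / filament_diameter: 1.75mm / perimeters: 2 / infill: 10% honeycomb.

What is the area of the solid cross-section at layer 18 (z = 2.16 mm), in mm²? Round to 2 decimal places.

13.00 mm²

At z = 2.16 mm: the cube (footprint 18×8.5) is included at this height (area 153.00 mm²); the cube at (-2.5, 0.5) is present — its section is the full 20×26.5 rectangle (area 530.00 mm²); After the difference (first − rest): starting from the 18×8.5 cube (153.00 mm²), the 20×26.5 cube at (-2.5, 0.5) partially overlaps it — only the 140.00 mm² overlap (of its 530.00 mm²) is removed, clipping the outline — area = 13.00 mm². Overall, the cross-section is a single solid region. Net area = 13.00 mm².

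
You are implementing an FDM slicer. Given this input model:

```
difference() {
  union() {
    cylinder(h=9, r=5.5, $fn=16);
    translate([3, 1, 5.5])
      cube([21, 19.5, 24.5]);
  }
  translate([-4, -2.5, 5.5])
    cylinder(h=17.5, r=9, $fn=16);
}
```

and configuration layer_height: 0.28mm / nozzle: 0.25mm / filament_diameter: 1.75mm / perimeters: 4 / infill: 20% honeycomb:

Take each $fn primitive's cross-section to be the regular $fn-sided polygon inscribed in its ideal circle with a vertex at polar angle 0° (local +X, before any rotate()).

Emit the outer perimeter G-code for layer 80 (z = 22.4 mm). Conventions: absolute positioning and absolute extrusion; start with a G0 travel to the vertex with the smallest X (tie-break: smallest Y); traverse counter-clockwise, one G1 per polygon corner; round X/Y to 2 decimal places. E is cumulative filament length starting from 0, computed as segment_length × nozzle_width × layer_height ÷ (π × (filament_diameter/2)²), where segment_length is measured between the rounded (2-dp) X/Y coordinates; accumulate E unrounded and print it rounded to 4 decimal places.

G0 X3.00 Y2.91 Z22.40
G1 X4.28 Y1.00 E0.0669
G1 X24.00 Y1.00 E0.6408
G1 X24.00 Y20.50 E1.2083
G1 X3.00 Y20.50 E1.8195
G1 X3.00 Y2.91 E2.3314

At z = 22.4 mm: the cylinder is not intersected at this z (z outside [0, 9]); the cube at (3, 1) is present — its section is the full 21×19.5 rectangle; Merging all regions: only the 21×19.5 cube at (3, 1) is present, so the union is just that shape — 1 connected region; the r=9 cylinder at (-4, -2.5) contributes a regular 16-gon of circumradius 9; Subtracting the remaining from the first: starting from that combined region, the r=9 cylinder at (-4, -2.5) partially overlaps it — only the 1.22 mm² overlap (of its 247.98 mm²) is removed, clipping the outline — 1 connected region. The outline is a single polygon with 5 vertices. Extrusion per mm of travel: 0.25 × 0.28 / (π × 0.875²) = 0.029103. Accumulating E over each segment gives final E = 2.3314.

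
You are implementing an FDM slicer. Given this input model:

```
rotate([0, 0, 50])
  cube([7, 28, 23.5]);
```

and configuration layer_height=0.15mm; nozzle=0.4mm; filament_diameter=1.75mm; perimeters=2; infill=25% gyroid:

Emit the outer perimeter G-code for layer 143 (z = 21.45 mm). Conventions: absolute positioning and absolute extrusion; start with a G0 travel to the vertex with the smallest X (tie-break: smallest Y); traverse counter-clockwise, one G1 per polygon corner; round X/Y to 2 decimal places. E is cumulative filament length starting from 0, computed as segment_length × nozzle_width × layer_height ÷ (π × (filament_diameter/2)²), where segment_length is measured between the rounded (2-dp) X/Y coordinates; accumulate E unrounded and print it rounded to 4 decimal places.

G0 X-21.45 Y18.00 Z21.45
G1 X0.00 Y0.00 E0.6985
G1 X4.50 Y5.36 E0.8731
G1 X-16.95 Y23.36 E1.5716
G1 X-21.45 Y18.00 E1.7462

At z = 21.45 mm: the cube is present — its section is the full 7×28 rectangle; (rotated 50° about Z; rotation is an isometry so areas/perimeters/island counts are preserved). The outline is a single polygon with 4 vertices. Extrusion per mm of travel: 0.4 × 0.15 / (π × 0.875²) = 0.024945. Accumulating E over each segment gives final E = 1.7462.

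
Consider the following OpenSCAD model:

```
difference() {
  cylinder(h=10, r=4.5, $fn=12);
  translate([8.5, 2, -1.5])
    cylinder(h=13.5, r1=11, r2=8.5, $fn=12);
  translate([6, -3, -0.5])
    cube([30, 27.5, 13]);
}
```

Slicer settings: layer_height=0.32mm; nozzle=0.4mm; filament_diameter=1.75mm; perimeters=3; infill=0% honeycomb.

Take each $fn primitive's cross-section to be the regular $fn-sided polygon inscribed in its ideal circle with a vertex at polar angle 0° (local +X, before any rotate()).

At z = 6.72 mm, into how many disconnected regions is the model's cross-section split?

At z = 6.72 mm: the r=4.5 cylinder contributes a regular 12-gon of circumradius 4.5; the cone at (8.5, 2): at t=0.609 of its height the radius interpolates to r₁+(r₂−r₁)t = 9.478, giving a regular 12-gon of that circumradius; the cube at (6, -3) (footprint 30×27.5) is included at this height; After the difference (first − rest): starting from the r=4.5 cylinder, the cone at (8.5, 2) partially overlaps it — only the 31.97 mm² overlap (of its 269.48 mm²) is removed, clipping the outline; the 30×27.5 cube at (6, -3) misses the remaining region (no effect) — 1 connected region. The result has 1 disconnected region.

1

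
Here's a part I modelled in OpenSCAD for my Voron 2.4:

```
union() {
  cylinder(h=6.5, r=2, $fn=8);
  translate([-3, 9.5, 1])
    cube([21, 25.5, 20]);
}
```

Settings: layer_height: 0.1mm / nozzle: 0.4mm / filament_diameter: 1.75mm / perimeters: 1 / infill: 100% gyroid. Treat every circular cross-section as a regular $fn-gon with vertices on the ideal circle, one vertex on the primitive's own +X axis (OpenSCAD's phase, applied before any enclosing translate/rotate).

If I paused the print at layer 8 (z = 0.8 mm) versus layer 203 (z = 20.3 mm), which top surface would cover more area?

layer 203 (z = 20.3 mm)

Layer 8 (z = 0.8): the cylinder: section is a regular 8-gon, circumradius r=2 (area = (8/2)·2.000²·sin(360°/8) = 11.31 mm²); the cube at (-3, 9.5) is absent (z outside [1, 21]); Combining (union): only the r=2 cylinder is present, so the union is just that shape — area = 11.31 mm². So its area = 11.31 mm². Layer 203 (z = 20.3): the cylinder does not reach this height (z outside [0, 6.5]); the cube at (-3, 9.5) (footprint 21×25.5) is included at this height (area 535.50 mm²); Merging all regions: only the 21×25.5 cube at (-3, 9.5) is present, so the union is just that shape — area = 535.50 mm². So its area = 535.50 mm². Layer 203 is larger (535.50 vs 11.31 mm²).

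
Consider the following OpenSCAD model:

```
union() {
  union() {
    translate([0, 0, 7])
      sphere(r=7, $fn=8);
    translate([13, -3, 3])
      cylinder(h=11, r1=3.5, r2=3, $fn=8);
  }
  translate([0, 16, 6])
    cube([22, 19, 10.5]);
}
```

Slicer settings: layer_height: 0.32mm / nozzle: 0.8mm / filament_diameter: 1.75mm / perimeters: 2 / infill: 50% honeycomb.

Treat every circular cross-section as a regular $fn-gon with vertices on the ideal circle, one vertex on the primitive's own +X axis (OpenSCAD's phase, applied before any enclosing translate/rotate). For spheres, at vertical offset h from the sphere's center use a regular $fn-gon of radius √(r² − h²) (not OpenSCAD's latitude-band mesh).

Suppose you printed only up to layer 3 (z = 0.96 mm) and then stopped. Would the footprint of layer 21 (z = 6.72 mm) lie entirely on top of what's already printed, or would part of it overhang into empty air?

Compare the two slices. At z = 0.96: the r=7 sphere slices to a regular 8-gon of circumradius 3.538 (√(r²−h²) with h=6.04 from center) (area = (8/2)·3.538²·sin(360°/8) = 35.41 mm²); the cone at (13, -3) does not reach this height (z outside [3, 14]); Taking the union: only the r=7 sphere is present, so the union is just that shape — area = 35.41 mm²; the cube at (0, 16) is not intersected at this z (z outside [6, 16.5]); Taking the union: only the result so far is present, so the union is just that shape — area = 35.41 mm². At z = 6.72: the r=7 sphere contributes a regular 8-gon of circumradius √(7²−0.28²) = 6.994 (area = (8/2)·6.994²·sin(360°/8) = 138.37 mm²); the cone at (13, -3): at t=0.338 of its height the radius interpolates to r₁+(r₂−r₁)t = 3.331, giving a regular 8-gon of that circumradius (area = (8/2)·3.331²·sin(360°/8) = 31.38 mm²); Merging all regions: the 2 present regions are separate (no shared area or edge), so areas and boundary lengths simply add and each stays a separate island — area = 169.75 mm²; the 22×19 cube at (0, 16) contributes its full rectangle (area 418.00 mm²); Combining (union): the 2 present regions are separate (no shared area or edge), so areas and boundary lengths simply add and each stays a separate island — area = 587.75 mm². Checking containment: at z = 6.72 the cross-section extends beyond the z = 0.96 cross-section by about 552.35 mm².

part overhangs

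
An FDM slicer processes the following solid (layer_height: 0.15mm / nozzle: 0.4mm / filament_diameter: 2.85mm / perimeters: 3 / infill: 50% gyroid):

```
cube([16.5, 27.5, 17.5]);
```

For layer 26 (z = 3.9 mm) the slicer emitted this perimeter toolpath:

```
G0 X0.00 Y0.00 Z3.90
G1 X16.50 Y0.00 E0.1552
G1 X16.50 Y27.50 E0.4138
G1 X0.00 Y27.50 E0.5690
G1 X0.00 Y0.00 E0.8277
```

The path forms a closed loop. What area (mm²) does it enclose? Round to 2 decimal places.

453.75 mm²

Apply the shoelace formula to the sequence of (X, Y) vertices; enclosed area = 453.75 mm².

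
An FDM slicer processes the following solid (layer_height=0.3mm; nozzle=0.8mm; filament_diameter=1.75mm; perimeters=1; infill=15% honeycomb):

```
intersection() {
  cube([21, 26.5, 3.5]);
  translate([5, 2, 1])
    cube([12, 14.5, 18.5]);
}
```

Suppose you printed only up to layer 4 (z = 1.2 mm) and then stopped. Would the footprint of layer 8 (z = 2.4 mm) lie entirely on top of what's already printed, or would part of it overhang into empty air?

entirely on top

Compare the two slices. At z = 1.2: the cube (footprint 21×26.5) is included at this height (area 556.50 mm²); the cube at (5, 2) (footprint 12×14.5) is included at this height (area 174.00 mm²); After intersecting: the 12×14.5 cube at (5, 2) lies inside the 21×26.5 cube, so the common part is the 12×14.5 cube at (5, 2) itself — area = 174.00 mm². At z = 2.4: the cube is present — its section is the full 21×26.5 rectangle (area 556.50 mm²); the cube at (5, 2) (footprint 12×14.5) is included at this height (area 174.00 mm²); Keeping only the common overlap: the 12×14.5 cube at (5, 2) lies inside the 21×26.5 cube, so the common part is the 12×14.5 cube at (5, 2) itself — area = 174.00 mm². Checking containment: the cross-section at z = 2.4 is a subset of the cross-section at z = 1.2.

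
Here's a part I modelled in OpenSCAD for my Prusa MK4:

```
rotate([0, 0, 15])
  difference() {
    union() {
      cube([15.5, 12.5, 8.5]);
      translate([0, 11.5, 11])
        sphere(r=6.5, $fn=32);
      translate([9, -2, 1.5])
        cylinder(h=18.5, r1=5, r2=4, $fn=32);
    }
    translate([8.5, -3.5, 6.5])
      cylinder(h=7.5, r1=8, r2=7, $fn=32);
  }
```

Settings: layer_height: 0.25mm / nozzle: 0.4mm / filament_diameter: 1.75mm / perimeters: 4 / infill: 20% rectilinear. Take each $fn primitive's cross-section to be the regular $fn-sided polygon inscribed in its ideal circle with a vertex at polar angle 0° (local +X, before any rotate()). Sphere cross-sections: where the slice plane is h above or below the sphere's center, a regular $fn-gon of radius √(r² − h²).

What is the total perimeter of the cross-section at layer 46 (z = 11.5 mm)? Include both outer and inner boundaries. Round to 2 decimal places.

At z = 11.5 mm: the cube is absent (z outside [0, 8.5]); the sphere at (0, 11.5): section is a regular 32-gon, circumradius = √(r²−h²) = √(6.5²−0.5²) = 6.481 (perimeter = 2·32·6.481·sin(180°/32) = 40.65 mm); the cone at (9, -2) contributes a regular 32-gon of circumradius 4.459 (interpolated between r1=5 and r2=4 at t=0.541) (perimeter = 2·32·4.459·sin(180°/32) = 27.97 mm); Taking the union: the 2 present regions are separate (no shared area or edge), so areas and boundary lengths simply add and each stays a separate island — boundary = 68.63 mm; the cone at (8.5, -3.5) (r1=8→r2=7) has section circumradius 7.333 here — a regular 32-gon (perimeter = 2·32·7.333·sin(180°/32) = 46.00 mm); Subtracting the remaining from the first: starting from that combined region, the cone at (8.5, -3.5) partially overlaps it — only the 62.08 mm² overlap (of its 167.86 mm²) is removed, clipping the outline — boundary = 40.65 mm; (whole slice rotated 15° about Z — lengths, areas and connectivity unchanged). Overall, the cross-section is a single solid region. Total boundary length (outer) = 40.65 mm.

40.65 mm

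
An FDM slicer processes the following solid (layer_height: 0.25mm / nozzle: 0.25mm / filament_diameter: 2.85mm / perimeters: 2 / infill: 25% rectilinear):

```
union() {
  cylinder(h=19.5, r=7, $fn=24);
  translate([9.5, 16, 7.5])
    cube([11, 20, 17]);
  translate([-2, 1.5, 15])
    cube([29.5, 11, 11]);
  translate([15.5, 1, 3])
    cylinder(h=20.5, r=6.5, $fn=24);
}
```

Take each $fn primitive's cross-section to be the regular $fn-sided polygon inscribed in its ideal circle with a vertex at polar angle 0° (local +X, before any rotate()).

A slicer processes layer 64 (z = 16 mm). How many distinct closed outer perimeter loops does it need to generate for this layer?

At z = 16 mm: the r=7 cylinder contributes a regular 24-gon of circumradius 7; the 11×20 cube at (9.5, 16) contributes its full rectangle; the cube at (-2, 1.5) (footprint 29.5×11) is included at this height; the cylinder at (15.5, 1): section is a regular 24-gon, circumradius r=6.5; Combining (union): the regions partially overlap (shared area 97.57 mm²), so overlapping operands fuse into one piece — 2 connected regions. The result has 2 disconnected regions.

2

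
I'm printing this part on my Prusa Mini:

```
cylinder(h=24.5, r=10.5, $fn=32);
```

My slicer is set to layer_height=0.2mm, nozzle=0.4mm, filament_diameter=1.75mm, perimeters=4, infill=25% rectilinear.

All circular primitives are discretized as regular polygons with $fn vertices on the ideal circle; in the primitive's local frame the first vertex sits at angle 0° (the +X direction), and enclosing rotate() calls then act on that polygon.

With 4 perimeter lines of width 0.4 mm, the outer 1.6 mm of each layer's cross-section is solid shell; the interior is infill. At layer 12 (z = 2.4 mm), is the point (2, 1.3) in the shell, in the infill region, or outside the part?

At z = 2.4 mm: the r=10.5 cylinder gives a regular 32-gon of circumradius 10.5 (constant along its height). Overall, the cross-section is a single solid region. The nearest boundary edge runs (9.70, 4.02)→(8.73, 5.83); distance from the point to it = 8.07 mm. The point is inside the cross-section and 8.07 mm from the nearest boundary — more than the 1.6 mm shell width (4 × 0.4), so it's in the infill interior.

infill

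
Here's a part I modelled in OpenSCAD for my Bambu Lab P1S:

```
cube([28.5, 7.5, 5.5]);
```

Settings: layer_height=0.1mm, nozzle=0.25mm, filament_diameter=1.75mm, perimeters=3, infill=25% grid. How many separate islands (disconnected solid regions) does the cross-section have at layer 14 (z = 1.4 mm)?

1

At z = 1.4 mm: the cube is present — its section is the full 28.5×7.5 rectangle. Overall, the cross-section is a single solid region. Island count = 1.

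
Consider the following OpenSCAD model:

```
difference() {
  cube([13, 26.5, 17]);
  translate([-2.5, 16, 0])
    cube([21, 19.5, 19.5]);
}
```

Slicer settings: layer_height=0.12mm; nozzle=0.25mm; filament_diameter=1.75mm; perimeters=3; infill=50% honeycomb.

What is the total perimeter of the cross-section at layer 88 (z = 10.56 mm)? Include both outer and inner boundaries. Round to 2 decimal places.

At z = 10.56 mm: the 13×26.5 cube contributes its full rectangle (perimeter 79.00 mm); the cube at (-2.5, 16) is present — its section is the full 21×19.5 rectangle (perimeter 81.00 mm); After the difference (first − rest): starting from the 13×26.5 cube, the 21×19.5 cube at (-2.5, 16) partially overlaps it — only the 136.50 mm² overlap (of its 409.50 mm²) is removed, clipping the outline — boundary = 58.00 mm. Overall, the cross-section is a single solid region. Total boundary length (outer) = 58.00 mm.

58.00 mm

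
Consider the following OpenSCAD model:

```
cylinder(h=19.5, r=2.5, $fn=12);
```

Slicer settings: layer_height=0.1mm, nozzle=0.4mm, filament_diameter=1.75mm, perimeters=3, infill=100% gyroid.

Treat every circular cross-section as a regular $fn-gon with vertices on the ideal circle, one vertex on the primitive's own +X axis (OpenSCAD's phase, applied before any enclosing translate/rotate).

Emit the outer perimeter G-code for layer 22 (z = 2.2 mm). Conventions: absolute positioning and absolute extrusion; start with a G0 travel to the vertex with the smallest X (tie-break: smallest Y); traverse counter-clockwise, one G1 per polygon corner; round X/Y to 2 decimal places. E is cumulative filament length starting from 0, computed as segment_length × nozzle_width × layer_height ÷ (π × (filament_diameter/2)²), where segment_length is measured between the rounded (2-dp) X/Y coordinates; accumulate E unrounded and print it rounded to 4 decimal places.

G0 X-2.50 Y0.00 Z2.20
G1 X-2.17 Y-1.25 E0.0215
G1 X-1.25 Y-2.17 E0.0431
G1 X0.00 Y-2.50 E0.0646
G1 X1.25 Y-2.17 E0.0861
G1 X2.17 Y-1.25 E0.1078
G1 X2.50 Y0.00 E0.1293
G1 X2.17 Y1.25 E0.1508
G1 X1.25 Y2.17 E0.1724
G1 X0.00 Y2.50 E0.1939
G1 X-1.25 Y2.17 E0.2154
G1 X-2.17 Y1.25 E0.2370
G1 X-2.50 Y0.00 E0.2585

At z = 2.2 mm: the cylinder: section is a regular 12-gon, circumradius r=2.5. The outline is a single polygon with 12 vertices. Extrusion per mm of travel: 0.4 × 0.1 / (π × 0.875²) = 0.016630. Accumulating E over each segment gives final E = 0.2585.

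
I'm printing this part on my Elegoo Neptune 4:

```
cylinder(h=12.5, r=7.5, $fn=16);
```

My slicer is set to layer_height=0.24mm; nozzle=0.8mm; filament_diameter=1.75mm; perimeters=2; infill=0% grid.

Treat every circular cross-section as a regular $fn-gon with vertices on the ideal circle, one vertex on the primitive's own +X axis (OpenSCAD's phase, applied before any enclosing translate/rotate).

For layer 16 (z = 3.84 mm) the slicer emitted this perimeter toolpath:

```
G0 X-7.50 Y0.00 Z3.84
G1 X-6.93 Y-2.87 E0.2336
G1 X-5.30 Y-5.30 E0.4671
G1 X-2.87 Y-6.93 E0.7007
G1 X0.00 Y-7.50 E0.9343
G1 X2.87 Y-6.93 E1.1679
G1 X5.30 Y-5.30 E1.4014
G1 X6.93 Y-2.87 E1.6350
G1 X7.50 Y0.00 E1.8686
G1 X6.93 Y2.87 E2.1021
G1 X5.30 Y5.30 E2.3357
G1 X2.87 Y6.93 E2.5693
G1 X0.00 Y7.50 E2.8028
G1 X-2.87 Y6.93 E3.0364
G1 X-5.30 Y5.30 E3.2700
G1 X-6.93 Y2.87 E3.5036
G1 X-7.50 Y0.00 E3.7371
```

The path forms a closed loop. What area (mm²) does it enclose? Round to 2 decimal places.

172.17 mm²

Apply the shoelace formula to the sequence of (X, Y) vertices; enclosed area = 172.17 mm².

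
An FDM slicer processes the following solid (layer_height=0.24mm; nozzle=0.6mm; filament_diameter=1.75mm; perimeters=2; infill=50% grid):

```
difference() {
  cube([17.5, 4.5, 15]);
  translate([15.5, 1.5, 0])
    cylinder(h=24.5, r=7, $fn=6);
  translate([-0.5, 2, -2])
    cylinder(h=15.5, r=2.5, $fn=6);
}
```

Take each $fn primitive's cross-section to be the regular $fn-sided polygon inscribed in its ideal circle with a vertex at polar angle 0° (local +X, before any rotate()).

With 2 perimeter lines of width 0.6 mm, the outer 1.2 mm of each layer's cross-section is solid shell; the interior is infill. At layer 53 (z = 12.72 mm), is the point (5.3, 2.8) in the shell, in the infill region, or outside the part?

infill

At z = 12.72 mm: the cube is present — its section is the full 17.5×4.5 rectangle; the r=7 cylinder at (15.5, 1.5) contributes a regular 6-gon of circumradius 7; the r=2.5 cylinder at (-0.5, 2) gives a regular 6-gon of circumradius 2.5 (constant along its height); After the difference (first − rest): starting from the 17.5×4.5 cube, the r=7 cylinder at (15.5, 1.5) partially overlaps it — only the 37.25 mm² overlap (of its 127.31 mm²) is removed, clipping the outline; the r=2.5 cylinder at (-0.5, 2) partially overlaps it — only the 5.82 mm² overlap (of its 16.24 mm²) is removed, clipping the outline — 1 connected region. Overall, the cross-section is a single solid region. The nearest boundary edge runs (0.00, 4.50)→(10.23, 4.50); distance from the point to it = 1.70 mm. The point is inside the cross-section and 1.70 mm from the nearest boundary — more than the 1.2 mm shell width (2 × 0.6), so it's in the infill interior.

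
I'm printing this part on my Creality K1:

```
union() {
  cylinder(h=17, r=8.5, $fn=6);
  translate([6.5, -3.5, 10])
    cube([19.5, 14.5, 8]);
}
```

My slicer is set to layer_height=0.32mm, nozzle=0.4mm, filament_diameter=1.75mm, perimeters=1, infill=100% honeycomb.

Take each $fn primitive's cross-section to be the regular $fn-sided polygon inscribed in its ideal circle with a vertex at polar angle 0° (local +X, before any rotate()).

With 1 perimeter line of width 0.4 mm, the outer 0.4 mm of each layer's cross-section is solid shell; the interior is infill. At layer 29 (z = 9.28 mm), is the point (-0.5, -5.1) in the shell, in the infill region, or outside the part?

At z = 9.28 mm: the r=8.5 cylinder contributes a regular 6-gon of circumradius 8.5; the cube at (6.5, -3.5) does not reach this height (z outside [10, 18]); Taking the union: only the r=8.5 cylinder is present, so the union is just that shape — 1 connected region. Overall, the cross-section is a single solid region. The nearest boundary edge runs (-4.25, -7.36)→(4.25, -7.36); distance from the point to it = 2.26 mm. The point is inside the cross-section and 2.26 mm from the nearest boundary — more than the 0.4 mm shell width (1 × 0.4), so it's in the infill interior.

infill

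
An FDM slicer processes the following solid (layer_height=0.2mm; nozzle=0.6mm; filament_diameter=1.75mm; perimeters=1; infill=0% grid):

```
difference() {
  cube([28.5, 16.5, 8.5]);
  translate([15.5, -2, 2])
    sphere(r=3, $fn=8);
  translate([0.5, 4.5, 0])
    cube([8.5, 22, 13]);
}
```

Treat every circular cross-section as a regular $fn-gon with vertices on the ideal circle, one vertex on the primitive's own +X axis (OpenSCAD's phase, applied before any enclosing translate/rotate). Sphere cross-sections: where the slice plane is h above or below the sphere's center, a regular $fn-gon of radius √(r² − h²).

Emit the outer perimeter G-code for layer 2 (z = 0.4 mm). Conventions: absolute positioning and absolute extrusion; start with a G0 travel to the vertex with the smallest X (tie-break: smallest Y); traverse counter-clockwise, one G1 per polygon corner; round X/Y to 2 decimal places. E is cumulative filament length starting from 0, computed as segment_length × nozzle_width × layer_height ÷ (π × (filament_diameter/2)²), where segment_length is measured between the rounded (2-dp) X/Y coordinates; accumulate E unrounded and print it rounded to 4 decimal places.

At z = 0.4 mm: the 28.5×16.5 cube contributes its full rectangle; the r=3 sphere at (15.5, -2) contributes a regular 8-gon of circumradius √(3²−1.6²) = 2.538; the cube at (0.5, 4.5) (footprint 8.5×22) is included at this height; Subtracting the remaining from the first: starting from the 28.5×16.5 cube, the r=3 sphere at (15.5, -2) partially overlaps it — only the 0.70 mm² overlap (of its 18.22 mm²) is removed, clipping the outline; the 8.5×22 cube at (0.5, 4.5) partially overlaps it — only the 102.00 mm² overlap (of its 187.00 mm²) is removed, clipping the outline — 1 connected region. The outline is a single polygon with 11 vertices. Extrusion per mm of travel: 0.6 × 0.2 / (π × 0.875²) = 0.049890. Accumulating E over each segment gives final E = 5.6982.

G0 X0.00 Y0.00 Z0.40
G1 X14.20 Y0.00 E0.7084
G1 X15.50 Y0.54 E0.7787
G1 X16.80 Y0.00 E0.8489
G1 X28.50 Y0.00 E1.4326
G1 X28.50 Y16.50 E2.2558
G1 X9.00 Y16.50 E3.2287
G1 X9.00 Y4.50 E3.8273
G1 X0.50 Y4.50 E4.2514
G1 X0.50 Y16.50 E4.8501
G1 X0.00 Y16.50 E4.8750
G1 X0.00 Y0.00 E5.6982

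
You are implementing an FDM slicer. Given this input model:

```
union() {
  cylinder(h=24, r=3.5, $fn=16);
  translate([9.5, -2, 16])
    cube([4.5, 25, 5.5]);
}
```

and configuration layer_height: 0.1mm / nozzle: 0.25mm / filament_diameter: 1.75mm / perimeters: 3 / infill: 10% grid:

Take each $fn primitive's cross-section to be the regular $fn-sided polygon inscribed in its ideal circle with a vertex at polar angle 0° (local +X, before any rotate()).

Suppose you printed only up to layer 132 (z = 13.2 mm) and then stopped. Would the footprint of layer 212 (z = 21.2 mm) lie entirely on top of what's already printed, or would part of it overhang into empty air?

part overhangs

Compare the two slices. At z = 13.2: the cylinder: section is a regular 16-gon, circumradius r=3.5 (area = (16/2)·3.500²·sin(360°/16) = 37.50 mm²); the cube at (9.5, -2) is not intersected at this z (z outside [16, 21.5]); Taking the union: only the r=3.5 cylinder is present, so the union is just that shape — area = 37.50 mm². At z = 21.2: the r=3.5 cylinder gives a regular 16-gon of circumradius 3.5 (constant along its height) (area = (16/2)·3.500²·sin(360°/16) = 37.50 mm²); the cube at (9.5, -2) is present — its section is the full 4.5×25 rectangle (area 112.50 mm²); Combining (union): the 2 present regions are separate (no shared area or edge), so areas and boundary lengths simply add and each stays a separate island — area = 150.00 mm². Checking containment: at z = 21.2 the cross-section extends beyond the z = 13.2 cross-section by about 112.50 mm².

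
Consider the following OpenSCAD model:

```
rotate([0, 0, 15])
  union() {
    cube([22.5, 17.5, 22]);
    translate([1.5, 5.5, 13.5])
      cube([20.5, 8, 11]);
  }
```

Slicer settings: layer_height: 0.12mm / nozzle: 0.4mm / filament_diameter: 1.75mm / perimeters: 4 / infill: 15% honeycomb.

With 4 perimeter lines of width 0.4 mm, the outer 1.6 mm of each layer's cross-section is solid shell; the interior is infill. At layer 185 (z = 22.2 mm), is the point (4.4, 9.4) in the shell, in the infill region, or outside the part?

infill

At z = 22.2 mm: the cube is not intersected at this z (z outside [0, 22]); the 20.5×8 cube at (1.5, 5.5) contributes its full rectangle; Merging all regions: only the 20.5×8 cube at (1.5, 5.5) is present, so the union is just that shape — 1 connected region; (whole slice rotated 15° about Z — lengths, areas and connectivity unchanged). Overall, the cross-section is a single solid region. Undo the 15° rotation: the query point maps to (6.683, 7.941) in the un-rotated model frame. The nearest boundary edge runs (1.50, 5.50)→(22.00, 5.50); distance from the point to it = 2.44 mm. The point is inside the cross-section and 2.44 mm from the nearest boundary — more than the 1.6 mm shell width (4 × 0.4), so it's in the infill interior.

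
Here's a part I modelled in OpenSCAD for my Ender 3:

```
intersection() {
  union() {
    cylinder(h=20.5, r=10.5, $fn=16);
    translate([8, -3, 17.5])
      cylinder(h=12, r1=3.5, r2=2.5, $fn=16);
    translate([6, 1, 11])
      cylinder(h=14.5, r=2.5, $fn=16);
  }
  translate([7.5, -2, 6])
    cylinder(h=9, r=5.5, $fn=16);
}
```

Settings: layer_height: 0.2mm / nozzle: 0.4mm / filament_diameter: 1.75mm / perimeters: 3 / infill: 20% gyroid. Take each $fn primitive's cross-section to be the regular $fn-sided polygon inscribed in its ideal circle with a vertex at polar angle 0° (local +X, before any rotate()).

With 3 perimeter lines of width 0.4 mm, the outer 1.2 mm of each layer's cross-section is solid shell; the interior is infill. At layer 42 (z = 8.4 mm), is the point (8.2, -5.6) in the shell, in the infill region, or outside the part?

At z = 8.4 mm: the r=10.5 cylinder contributes a regular 16-gon of circumradius 10.5; the cone at (8, -3) does not reach this height (z outside [17.5, 29.5]); the cylinder at (6, 1) does not reach this height (z outside [11, 25.5]); Merging all regions: only the r=10.5 cylinder is present, so the union is just that shape — 1 connected region; the cylinder at (7.5, -2): section is a regular 16-gon, circumradius r=5.5; After intersecting: the r=5.5 cylinder at (7.5, -2) partially overlaps that combined region; clipping to the common part keeps 69.08 mm² — 1 connected region. Overall, the cross-section is a single solid region. The nearest boundary edge runs (9.70, -4.02)→(7.42, -7.42); distance from the point to it = 0.37 mm. The point is inside the cross-section, 0.37 mm from the nearest boundary — within the 1.2 mm shell band (3 × 0.4).

shell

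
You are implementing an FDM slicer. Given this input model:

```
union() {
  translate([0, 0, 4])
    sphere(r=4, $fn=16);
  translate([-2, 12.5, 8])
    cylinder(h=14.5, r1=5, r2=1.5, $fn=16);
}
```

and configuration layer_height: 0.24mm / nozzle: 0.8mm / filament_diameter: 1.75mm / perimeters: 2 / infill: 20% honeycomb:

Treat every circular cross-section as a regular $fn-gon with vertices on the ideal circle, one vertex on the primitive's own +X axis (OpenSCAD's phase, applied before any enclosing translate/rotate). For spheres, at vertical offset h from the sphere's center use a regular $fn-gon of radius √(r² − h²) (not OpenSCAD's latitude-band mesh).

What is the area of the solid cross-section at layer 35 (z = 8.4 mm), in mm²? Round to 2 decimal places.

At z = 8.4 mm: the sphere is absent (|z−center|=4.400 > r=4); the cone at (-2, 12.5): at t=0.028 of its height the radius interpolates to r₁+(r₂−r₁)t = 4.903, giving a regular 16-gon of that circumradius (area = (16/2)·4.903²·sin(360°/16) = 73.61 mm²); Merging all regions: only the cone at (-2, 12.5) is present, so the union is just that shape — area = 73.61 mm². Overall, the cross-section is a single solid region. Net area = 73.61 mm².

73.61 mm²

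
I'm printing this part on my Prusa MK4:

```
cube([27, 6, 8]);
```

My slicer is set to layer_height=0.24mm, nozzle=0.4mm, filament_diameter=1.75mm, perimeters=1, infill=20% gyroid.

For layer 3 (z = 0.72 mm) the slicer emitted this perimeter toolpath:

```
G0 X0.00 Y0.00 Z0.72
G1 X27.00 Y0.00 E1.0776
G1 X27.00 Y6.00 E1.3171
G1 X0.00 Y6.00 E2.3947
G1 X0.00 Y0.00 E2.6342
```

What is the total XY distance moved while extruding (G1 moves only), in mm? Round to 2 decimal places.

Sum the Euclidean lengths of each G1 segment: total = 66.00 mm.

66.00 mm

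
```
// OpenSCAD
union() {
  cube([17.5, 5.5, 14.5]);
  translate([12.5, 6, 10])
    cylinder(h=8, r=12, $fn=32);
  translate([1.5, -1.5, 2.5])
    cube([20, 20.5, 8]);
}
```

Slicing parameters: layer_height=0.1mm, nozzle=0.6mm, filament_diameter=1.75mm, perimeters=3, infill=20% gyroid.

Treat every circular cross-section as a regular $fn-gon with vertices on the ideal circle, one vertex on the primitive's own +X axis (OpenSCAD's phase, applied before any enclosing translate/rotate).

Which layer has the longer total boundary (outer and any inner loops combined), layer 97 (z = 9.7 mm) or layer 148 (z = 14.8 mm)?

layer 97 (z = 9.7 mm)

Layer 97 (z = 9.7): the cube (footprint 17.5×5.5) is included at this height (perimeter 46.00 mm); the cylinder at (12.5, 6) does not reach this height (z outside [10, 18]); the cube at (1.5, -1.5) is present — its section is the full 20×20.5 rectangle (perimeter 81.00 mm); Merging all regions: the regions partially overlap (shared area 88.00 mm²), so the edge portions inside another operand are dropped and the merged outline is re-measured after clipping — boundary = 84.00 mm. So its perimeter = 84.00 mm. Layer 148 (z = 14.8): the cube does not reach this height (z outside [0, 14.5]); the cylinder at (12.5, 6): section is a regular 32-gon, circumradius r=12 (perimeter = 2·32·12.000·sin(180°/32) = 75.28 mm); the cube at (1.5, -1.5) is not intersected at this z (z outside [2.5, 10.5]); Merging all regions: only the r=12 cylinder at (12.5, 6) is present, so the union is just that shape — boundary = 75.28 mm. So its perimeter = 75.28 mm. Layer 97 is larger (84.00 vs 75.28 mm).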